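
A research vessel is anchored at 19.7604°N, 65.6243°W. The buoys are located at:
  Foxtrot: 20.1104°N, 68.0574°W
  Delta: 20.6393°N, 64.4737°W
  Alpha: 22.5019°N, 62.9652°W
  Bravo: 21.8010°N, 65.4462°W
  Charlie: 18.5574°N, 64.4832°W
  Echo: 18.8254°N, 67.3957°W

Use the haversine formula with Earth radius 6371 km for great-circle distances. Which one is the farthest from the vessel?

Alpha

Distance to each, sorted:
Alpha: 411.1 km
Foxtrot: 257.3 km
Bravo: 227.7 km
Echo: 213.0 km
Charlie: 179.6 km
Delta: 154.8 km
The farthest is Alpha at 411.1 km.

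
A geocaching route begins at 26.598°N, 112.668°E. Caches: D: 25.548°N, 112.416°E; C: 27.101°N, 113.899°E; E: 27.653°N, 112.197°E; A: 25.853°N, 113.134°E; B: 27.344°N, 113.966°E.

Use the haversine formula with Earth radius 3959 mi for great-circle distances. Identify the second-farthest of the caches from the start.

Distances from the start (26.598°N, 112.668°E):
B: 95.1 mi
C: 83.5 mi
E: 78.4 mi
D: 74.2 mi
A: 59.0 mi
The second-farthest is C at 83.5 mi.

C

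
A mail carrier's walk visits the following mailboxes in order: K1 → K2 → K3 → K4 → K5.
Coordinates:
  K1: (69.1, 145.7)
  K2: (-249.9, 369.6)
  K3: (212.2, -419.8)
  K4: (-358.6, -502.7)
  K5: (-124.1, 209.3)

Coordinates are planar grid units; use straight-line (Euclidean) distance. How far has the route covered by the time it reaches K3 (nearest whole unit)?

Leg distances:
K1→K2: 389.7  (cumulative 389.7)
K2→K3: 914.7  (cumulative 1304.4)
Cumulative distance at K3 ≈ 1304.

1304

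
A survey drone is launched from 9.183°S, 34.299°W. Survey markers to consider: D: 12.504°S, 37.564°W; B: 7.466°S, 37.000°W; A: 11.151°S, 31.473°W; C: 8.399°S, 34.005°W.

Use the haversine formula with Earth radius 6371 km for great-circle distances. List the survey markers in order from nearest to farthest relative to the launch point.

C, B, A, D

Distances from the launch point:
C 8.399°S, 34.005°W: 93.0 km
B 7.466°S, 37.000°W: 353.2 km
A 11.151°S, 31.473°W: 378.9 km
D 12.504°S, 37.564°W: 513.3 km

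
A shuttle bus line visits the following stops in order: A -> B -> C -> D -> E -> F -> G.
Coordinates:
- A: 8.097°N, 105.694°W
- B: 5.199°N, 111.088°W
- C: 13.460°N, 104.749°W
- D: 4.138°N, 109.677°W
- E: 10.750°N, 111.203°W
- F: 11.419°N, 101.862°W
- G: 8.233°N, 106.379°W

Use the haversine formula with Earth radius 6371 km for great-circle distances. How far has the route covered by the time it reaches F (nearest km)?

Leg distances:
A→B: 677.3 km  (cumulative 677.3 km)
B→C: 1151.8 km  (cumulative 1829.1 km)
C→D: 1169.2 km  (cumulative 2998.2 km)
D→E: 754.2 km  (cumulative 3752.5 km)
E→F: 1022.0 km  (cumulative 4774.4 km)
Cumulative distance at F ≈ 4774 km.

4774 km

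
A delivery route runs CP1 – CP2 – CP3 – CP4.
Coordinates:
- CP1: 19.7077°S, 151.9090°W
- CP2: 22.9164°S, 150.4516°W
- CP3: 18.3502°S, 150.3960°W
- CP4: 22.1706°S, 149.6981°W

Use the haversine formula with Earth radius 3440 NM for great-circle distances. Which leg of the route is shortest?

Leg distances:
CP1→CP2: 209.2 NM
CP2→CP3: 274.2 NM
CP3→CP4: 232.7 NM
The shortest leg is CP1–CP2 at 209.2 NM.

CP1–CP2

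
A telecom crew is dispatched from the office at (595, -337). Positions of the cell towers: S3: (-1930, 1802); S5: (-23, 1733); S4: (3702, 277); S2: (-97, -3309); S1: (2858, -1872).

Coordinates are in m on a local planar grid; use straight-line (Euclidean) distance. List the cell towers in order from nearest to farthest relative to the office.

Computing each straight-line distance from (595, -337):
S5 (-23, 1733): 2160.3 m
S1 (2858, -1872): 2734.5 m
S2 (-97, -3309): 3051.5 m
S4 (3702, 277): 3167.1 m
S3 (-1930, 1802): 3309.2 m

S5, S1, S2, S4, S3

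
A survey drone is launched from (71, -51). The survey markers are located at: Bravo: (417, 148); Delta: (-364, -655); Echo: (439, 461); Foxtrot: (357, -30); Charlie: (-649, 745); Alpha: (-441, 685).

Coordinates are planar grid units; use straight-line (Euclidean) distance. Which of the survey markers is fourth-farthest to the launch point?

Distances from the launch point ((71, -51)):
Charlie: 1073.3
Alpha: 896.6
Delta: 744.3
Echo: 630.5
Bravo: 399.1
Foxtrot: 286.8
The fourth-farthest is Echo at 630.5.

Echo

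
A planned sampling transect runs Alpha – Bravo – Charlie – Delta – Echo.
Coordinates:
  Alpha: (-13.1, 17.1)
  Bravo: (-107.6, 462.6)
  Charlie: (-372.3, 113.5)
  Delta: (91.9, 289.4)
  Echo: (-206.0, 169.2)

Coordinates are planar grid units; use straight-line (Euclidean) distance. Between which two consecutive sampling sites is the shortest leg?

Delta–Echo

Leg distances:
Alpha→Bravo: 455.4
Bravo→Charlie: 438.1
Charlie→Delta: 496.4
Delta→Echo: 321.2
The shortest leg is Delta–Echo at 321.2.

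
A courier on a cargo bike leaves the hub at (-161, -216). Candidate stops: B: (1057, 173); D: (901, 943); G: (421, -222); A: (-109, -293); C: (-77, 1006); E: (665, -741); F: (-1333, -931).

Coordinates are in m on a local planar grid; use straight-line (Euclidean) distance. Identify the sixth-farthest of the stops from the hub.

G

Distances from the hub ((-161, -216)):
D: 1572.0 m
F: 1372.9 m
B: 1278.6 m
C: 1224.9 m
E: 978.7 m
G: 582.0 m
A: 92.9 m
The sixth-farthest is G at 582.0 m.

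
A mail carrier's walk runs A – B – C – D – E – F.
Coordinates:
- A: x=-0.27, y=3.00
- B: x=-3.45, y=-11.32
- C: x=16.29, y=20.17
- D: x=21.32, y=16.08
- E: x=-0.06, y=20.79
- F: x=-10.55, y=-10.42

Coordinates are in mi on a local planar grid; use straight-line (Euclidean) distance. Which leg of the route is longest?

Leg distances:
A→B: 14.7 mi
B→C: 37.2 mi
C→D: 6.5 mi
D→E: 21.9 mi
E→F: 32.9 mi
The longest leg is B–C at 37.2 mi.

B–C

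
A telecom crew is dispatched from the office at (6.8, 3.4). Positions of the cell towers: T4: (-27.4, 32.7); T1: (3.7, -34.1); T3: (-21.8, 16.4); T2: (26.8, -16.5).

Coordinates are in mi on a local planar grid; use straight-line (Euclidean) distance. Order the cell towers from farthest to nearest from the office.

Distance from the office at (6.8, 3.4) to each:
T4 (-27.4, 32.7): 45.0 mi
T1 (3.7, -34.1): 37.6 mi
T3 (-21.8, 16.4): 31.4 mi
T2 (26.8, -16.5): 28.2 mi

T4, T1, T3, T2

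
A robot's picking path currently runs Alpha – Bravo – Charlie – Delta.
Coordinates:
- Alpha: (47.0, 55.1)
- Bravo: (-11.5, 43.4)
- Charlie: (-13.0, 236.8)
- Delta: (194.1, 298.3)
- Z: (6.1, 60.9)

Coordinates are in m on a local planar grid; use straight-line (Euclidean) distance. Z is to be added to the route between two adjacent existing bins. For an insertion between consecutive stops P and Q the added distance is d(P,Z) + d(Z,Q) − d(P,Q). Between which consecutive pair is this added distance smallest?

between Alpha and Bravo

Added distance for inserting Z between each consecutive pair:
Alpha–Bravo: 6.5 m
Bravo–Charlie: 8.3 m
Charlie–Delta: 263.7 m
Smallest added distance is 6.5 m, inserting between Alpha and Bravo.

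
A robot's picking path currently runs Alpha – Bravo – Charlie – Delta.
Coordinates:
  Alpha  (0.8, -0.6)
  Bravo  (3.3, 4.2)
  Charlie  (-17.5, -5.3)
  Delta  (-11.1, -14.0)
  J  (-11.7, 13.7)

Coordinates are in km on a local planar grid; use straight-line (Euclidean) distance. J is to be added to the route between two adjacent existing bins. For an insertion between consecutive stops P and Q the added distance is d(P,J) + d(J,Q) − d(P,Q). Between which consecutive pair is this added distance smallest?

between Bravo and Charlie

Added distance for inserting J between each consecutive pair:
Alpha–Bravo: 31.3 km
Bravo–Charlie: 14.8 km
Charlie–Delta: 36.8 km
Smallest added distance is 14.8 km, inserting between Bravo and Charlie.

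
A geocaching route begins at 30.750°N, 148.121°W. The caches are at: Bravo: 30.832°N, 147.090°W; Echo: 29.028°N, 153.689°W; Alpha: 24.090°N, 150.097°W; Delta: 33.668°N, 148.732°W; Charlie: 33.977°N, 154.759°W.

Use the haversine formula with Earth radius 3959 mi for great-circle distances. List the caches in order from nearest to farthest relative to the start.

Bravo, Delta, Echo, Charlie, Alpha

Distances from the start:
Bravo 30.832°N, 147.090°W: 61.5 mi
Delta 33.668°N, 148.732°W: 204.8 mi
Echo 29.028°N, 153.689°W: 354.1 mi
Charlie 33.977°N, 154.759°W: 446.9 mi
Alpha 24.090°N, 150.097°W: 475.9 mi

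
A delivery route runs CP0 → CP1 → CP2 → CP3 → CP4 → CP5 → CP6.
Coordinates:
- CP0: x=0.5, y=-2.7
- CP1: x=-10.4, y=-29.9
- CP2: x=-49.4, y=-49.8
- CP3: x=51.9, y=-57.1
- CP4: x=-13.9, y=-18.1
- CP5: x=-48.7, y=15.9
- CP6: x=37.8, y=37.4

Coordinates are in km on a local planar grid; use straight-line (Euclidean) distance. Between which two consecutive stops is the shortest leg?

CP0–CP1

Leg distances:
CP0→CP1: 29.3 km
CP1→CP2: 43.8 km
CP2→CP3: 101.6 km
CP3→CP4: 76.5 km
CP4→CP5: 48.7 km
CP5→CP6: 89.1 km
The shortest leg is CP0–CP1 at 29.3 km.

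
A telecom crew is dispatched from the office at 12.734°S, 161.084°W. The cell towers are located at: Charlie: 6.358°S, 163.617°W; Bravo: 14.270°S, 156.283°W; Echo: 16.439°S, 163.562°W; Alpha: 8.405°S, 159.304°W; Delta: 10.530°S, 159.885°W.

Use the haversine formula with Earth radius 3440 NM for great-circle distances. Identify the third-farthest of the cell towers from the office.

Distances from the office (12.734°S, 161.084°W):
Charlie: 411.1 NM
Bravo: 295.1 NM
Alpha: 280.3 NM
Echo: 265.0 NM
Delta: 149.9 NM
The third-farthest is Alpha at 280.3 NM.

Alpha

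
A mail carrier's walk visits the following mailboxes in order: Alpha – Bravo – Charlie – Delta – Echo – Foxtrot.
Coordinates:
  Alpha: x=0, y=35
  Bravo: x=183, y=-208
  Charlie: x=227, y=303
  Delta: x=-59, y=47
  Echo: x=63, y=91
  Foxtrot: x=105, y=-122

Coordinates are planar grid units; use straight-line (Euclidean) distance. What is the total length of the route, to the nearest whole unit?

1548

Leg distances:
Alpha→Bravo: 304.2  (cumulative 304.2)
Bravo→Charlie: 512.9  (cumulative 817.1)
Charlie→Delta: 383.8  (cumulative 1200.9)
Delta→Echo: 129.7  (cumulative 1330.6)
Echo→Foxtrot: 217.1  (cumulative 1547.7)
Total route length ≈ 1548.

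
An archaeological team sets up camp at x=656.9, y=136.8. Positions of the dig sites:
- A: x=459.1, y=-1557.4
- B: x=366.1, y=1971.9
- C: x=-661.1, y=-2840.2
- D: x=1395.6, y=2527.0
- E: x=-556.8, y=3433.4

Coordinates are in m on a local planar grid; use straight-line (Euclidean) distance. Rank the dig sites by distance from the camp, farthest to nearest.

E, C, D, B, A

Distance from the camp at x=656.9, y=136.8 to each:
E x=-556.8, y=3433.4: 3512.9 m
C x=-661.1, y=-2840.2: 3255.7 m
D x=1395.6, y=2527.0: 2501.7 m
B x=366.1, y=1971.9: 1858.0 m
A x=459.1, y=-1557.4: 1705.7 m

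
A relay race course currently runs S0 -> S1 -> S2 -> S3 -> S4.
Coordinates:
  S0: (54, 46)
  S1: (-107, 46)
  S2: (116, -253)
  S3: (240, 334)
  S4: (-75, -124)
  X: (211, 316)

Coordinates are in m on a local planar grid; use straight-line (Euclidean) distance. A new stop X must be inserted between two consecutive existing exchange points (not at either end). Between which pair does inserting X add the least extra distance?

between S3 and S4

Added distance for inserting X between each consecutive pair:
S0–S1: 568.5 m
S1–S2: 621.0 m
S2–S3: 11.1 m
S3–S4: 3.0 m
Smallest added distance is 3.0 m, inserting between S3 and S4.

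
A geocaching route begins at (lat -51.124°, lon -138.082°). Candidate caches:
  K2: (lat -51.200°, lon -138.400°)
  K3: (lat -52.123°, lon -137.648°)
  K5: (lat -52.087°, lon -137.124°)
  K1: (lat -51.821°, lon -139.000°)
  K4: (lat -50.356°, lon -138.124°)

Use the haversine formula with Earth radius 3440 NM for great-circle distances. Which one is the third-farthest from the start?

K1

Distances from the start ((lat -51.124°, lon -138.082°)):
K5: 68.0 NM
K3: 62.1 NM
K1: 54.1 NM
K4: 46.1 NM
K2: 12.8 NM
The third-farthest is K1 at 54.1 NM.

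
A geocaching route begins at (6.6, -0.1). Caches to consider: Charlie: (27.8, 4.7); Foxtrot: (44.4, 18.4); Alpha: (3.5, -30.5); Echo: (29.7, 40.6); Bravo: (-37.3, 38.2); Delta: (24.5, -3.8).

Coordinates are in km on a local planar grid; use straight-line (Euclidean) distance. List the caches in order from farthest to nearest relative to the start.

Distances from the start:
Bravo (-37.3, 38.2): 58.3 km
Echo (29.7, 40.6): 46.8 km
Foxtrot (44.4, 18.4): 42.1 km
Alpha (3.5, -30.5): 30.6 km
Charlie (27.8, 4.7): 21.7 km
Delta (24.5, -3.8): 18.3 km

Bravo, Echo, Foxtrot, Alpha, Charlie, Delta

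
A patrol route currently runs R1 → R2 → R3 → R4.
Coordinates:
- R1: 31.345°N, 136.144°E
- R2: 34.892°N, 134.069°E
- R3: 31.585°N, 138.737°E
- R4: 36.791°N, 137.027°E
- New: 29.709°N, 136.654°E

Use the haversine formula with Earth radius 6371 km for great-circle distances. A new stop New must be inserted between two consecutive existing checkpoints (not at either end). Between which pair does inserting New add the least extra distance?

Added distance for inserting New between each consecutive pair:
R1–R2: 374.6 km
R2–R3: 345.0 km
R3–R4: 476.9 km
Smallest added distance is 345.0 km, inserting between R2 and R3.

between R2 and R3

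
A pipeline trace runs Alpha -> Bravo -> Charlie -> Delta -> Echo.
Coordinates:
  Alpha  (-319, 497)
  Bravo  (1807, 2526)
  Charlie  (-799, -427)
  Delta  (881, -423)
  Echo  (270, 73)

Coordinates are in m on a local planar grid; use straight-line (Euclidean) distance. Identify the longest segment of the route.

Leg distances:
Alpha→Bravo: 2938.8 m
Bravo→Charlie: 3938.5 m
Charlie→Delta: 1680.0 m
Delta→Echo: 787.0 m
The longest leg is Bravo–Charlie at 3938.5 m.

Bravo–Charlie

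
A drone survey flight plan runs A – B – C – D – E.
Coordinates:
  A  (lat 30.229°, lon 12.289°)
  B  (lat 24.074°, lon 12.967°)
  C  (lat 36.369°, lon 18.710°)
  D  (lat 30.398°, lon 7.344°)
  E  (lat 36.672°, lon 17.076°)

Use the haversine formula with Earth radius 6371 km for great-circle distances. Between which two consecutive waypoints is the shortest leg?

A–B

Leg distances:
A→B: 687.7 km
B→C: 1473.5 km
C→D: 1245.4 km
D→E: 1139.2 km
The shortest leg is A–B at 687.7 km.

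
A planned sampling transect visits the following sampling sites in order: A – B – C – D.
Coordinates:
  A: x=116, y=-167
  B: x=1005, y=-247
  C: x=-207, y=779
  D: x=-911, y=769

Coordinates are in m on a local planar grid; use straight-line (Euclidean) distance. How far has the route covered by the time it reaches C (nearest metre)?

Leg distances:
A→B: 892.6 m  (cumulative 892.6 m)
B→C: 1588.0 m  (cumulative 2480.6 m)
Cumulative distance at C ≈ 2481 m.

2481 m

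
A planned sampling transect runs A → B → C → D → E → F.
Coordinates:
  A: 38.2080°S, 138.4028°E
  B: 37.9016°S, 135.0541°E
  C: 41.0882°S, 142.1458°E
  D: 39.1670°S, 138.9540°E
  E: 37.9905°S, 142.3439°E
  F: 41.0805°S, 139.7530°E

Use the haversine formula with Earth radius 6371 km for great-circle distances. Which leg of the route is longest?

B–C

Leg distances:
A→B: 295.2 km
B→C: 703.8 km
C→D: 345.3 km
D→E: 322.4 km
E→F: 409.1 km
The longest leg is B–C at 703.8 km.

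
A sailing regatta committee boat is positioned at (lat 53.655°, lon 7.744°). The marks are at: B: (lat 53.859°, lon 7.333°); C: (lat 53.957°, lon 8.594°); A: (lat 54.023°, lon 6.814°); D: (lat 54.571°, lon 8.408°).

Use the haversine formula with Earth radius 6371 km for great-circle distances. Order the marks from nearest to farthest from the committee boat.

Distances from the committee boat:
B (lat 53.859°, lon 7.333°): 35.3 km
C (lat 53.957°, lon 8.594°): 65.1 km
A (lat 54.023°, lon 6.814°): 73.5 km
D (lat 54.571°, lon 8.408°): 110.7 km

B, C, A, D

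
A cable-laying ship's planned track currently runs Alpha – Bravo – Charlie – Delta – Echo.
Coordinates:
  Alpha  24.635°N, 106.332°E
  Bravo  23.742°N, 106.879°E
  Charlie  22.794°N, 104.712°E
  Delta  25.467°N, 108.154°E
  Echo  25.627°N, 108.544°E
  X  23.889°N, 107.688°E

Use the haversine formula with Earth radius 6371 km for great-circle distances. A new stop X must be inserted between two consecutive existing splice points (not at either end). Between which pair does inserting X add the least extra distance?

between Charlie and Delta

Added distance for inserting X between each consecutive pair:
Alpha–Bravo: 130.7 km
Bravo–Charlie: 166.0 km
Charlie–Delta: 50.4 km
Delta–Echo: 350.4 km
Smallest added distance is 50.4 km, inserting between Charlie and Delta.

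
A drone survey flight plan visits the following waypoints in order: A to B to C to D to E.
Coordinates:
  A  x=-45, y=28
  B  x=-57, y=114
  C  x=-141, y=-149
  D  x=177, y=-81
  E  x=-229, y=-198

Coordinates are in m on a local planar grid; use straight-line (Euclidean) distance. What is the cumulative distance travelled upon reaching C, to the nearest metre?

Leg distances:
A→B: 86.8 m  (cumulative 86.8 m)
B→C: 276.1 m  (cumulative 362.9 m)
Cumulative distance at C ≈ 363 m.

363 m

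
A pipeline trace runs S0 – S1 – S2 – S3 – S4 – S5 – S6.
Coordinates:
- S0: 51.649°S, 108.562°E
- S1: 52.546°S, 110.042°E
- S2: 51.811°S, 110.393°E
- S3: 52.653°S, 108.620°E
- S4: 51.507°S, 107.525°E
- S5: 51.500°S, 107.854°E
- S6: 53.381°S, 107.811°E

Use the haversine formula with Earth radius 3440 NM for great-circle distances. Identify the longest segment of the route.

Leg distances:
S0→S1: 76.7 NM
S1→S2: 46.0 NM
S2→S3: 82.5 NM
S3→S4: 79.8 NM
S4→S5: 12.3 NM
S5→S6: 112.9 NM
The longest leg is S5–S6 at 112.9 NM.

S5–S6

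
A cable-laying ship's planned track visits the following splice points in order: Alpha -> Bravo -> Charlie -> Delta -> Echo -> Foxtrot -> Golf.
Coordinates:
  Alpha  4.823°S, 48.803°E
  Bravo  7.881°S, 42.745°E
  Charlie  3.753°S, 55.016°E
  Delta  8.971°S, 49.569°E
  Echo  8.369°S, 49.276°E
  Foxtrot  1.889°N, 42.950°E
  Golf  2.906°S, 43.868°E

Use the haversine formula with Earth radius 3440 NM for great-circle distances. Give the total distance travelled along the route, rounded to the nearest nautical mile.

2687 NM

Leg distances:
Alpha→Bravo: 405.4 NM  (cumulative 405.4 NM)
Bravo→Charlie: 773.5 NM  (cumulative 1178.9 NM)
Charlie→Delta: 451.3 NM  (cumulative 1630.3 NM)
Delta→Echo: 40.1 NM  (cumulative 1670.4 NM)
Echo→Foxtrot: 723.0 NM  (cumulative 2393.4 NM)
Foxtrot→Golf: 293.1 NM  (cumulative 2686.5 NM)
Total route length ≈ 2687 NM.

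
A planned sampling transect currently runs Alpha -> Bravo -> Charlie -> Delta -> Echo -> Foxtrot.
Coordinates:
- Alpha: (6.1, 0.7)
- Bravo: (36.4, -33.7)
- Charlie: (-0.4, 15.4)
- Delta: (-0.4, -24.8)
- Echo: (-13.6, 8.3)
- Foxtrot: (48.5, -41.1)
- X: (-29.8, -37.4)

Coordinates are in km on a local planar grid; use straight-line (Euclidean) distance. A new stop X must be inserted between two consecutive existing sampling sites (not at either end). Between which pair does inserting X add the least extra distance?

Added distance for inserting X between each consecutive pair:
Alpha–Bravo: 72.8 km
Bravo–Charlie: 65.4 km
Charlie–Delta: 52.2 km
Delta–Echo: 44.8 km
Echo–Foxtrot: 47.5 km
Smallest added distance is 44.8 km, inserting between Delta and Echo.

between Delta and Echo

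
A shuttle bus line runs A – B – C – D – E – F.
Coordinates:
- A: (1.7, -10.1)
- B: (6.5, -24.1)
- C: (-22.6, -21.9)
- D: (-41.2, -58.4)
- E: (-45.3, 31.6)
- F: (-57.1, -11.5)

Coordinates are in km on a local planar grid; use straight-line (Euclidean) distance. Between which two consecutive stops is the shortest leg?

Leg distances:
A→B: 14.8 km
B→C: 29.2 km
C→D: 41.0 km
D→E: 90.1 km
E→F: 44.7 km
The shortest leg is A–B at 14.8 km.

A–B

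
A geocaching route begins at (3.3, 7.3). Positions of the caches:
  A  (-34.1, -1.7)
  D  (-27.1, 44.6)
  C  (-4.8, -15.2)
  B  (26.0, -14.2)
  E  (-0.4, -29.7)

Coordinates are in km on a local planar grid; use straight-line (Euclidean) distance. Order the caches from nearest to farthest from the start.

C, B, E, A, D

Distance from the start at (3.3, 7.3) to each:
C (-4.8, -15.2): 23.9 km
B (26.0, -14.2): 31.3 km
E (-0.4, -29.7): 37.2 km
A (-34.1, -1.7): 38.5 km
D (-27.1, 44.6): 48.1 km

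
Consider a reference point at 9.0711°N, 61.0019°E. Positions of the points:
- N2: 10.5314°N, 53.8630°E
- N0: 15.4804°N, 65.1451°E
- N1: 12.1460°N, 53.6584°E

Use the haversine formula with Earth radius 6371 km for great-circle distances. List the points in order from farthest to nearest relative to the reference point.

Distance from the reference point at 9.0711°N, 61.0019°E to each:
N1 12.1460°N, 53.6584°E: 872.3 km
N0 15.4804°N, 65.1451°E: 842.8 km
N2 10.5314°N, 53.8630°E: 798.9 km

N1, N0, N2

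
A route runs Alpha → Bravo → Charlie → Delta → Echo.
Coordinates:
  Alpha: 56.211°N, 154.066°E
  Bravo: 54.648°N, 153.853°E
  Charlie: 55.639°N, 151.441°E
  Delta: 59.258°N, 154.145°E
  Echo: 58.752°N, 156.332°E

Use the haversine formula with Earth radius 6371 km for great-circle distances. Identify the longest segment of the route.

Leg distances:
Alpha→Bravo: 174.3 km
Bravo→Charlie: 188.8 km
Charlie→Delta: 433.6 km
Delta→Echo: 137.3 km
The longest leg is Charlie–Delta at 433.6 km.

Charlie–Delta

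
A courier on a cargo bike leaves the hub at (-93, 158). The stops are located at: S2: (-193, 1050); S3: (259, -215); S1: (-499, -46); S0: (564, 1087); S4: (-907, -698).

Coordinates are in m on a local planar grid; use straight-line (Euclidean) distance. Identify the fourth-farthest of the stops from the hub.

S3

Distances from the hub ((-93, 158)):
S4: 1181.2 m
S0: 1137.8 m
S2: 897.6 m
S3: 512.9 m
S1: 454.4 m
The fourth-farthest is S3 at 512.9 m.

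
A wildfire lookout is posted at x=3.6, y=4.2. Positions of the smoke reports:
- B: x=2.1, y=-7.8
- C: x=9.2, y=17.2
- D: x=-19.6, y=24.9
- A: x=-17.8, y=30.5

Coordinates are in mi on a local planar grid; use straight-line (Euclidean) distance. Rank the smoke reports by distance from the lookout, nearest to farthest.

B, C, D, A

Distance from the lookout at x=3.6, y=4.2 to each:
B x=2.1, y=-7.8: 12.1 mi
C x=9.2, y=17.2: 14.2 mi
D x=-19.6, y=24.9: 31.1 mi
A x=-17.8, y=30.5: 33.9 mi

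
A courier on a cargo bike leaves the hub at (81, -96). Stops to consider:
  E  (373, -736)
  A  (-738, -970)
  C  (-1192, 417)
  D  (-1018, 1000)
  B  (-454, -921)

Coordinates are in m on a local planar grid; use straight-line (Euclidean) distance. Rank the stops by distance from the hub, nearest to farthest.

Distance from the hub at (81, -96) to each:
E (373, -736): 703.5 m
B (-454, -921): 983.3 m
A (-738, -970): 1197.8 m
C (-1192, 417): 1372.5 m
D (-1018, 1000): 1552.1 m

E, B, A, C, D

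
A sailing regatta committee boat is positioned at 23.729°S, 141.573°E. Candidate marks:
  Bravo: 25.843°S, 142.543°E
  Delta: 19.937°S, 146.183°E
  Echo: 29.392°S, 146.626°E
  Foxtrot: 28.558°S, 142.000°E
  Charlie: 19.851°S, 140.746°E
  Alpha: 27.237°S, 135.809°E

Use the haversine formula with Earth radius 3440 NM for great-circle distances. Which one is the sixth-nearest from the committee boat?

Distances from the committee boat (23.729°S, 141.573°E):
Bravo: 137.5 NM
Charlie: 237.4 NM
Foxtrot: 290.8 NM
Delta: 343.2 NM
Alpha: 376.7 NM
Echo: 434.9 NM
The sixth-nearest is Echo at 434.9 NM.

Echo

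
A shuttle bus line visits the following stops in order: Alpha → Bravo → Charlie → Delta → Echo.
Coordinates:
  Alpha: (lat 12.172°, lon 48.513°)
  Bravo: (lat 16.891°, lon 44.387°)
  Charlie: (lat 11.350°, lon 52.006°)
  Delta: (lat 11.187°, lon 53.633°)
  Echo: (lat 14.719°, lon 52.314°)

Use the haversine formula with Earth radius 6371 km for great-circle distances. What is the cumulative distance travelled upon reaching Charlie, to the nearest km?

1714 km

Leg distances:
Alpha→Bravo: 687.3 km  (cumulative 687.3 km)
Bravo→Charlie: 1026.6 km  (cumulative 1714.0 km)
Cumulative distance at Charlie ≈ 1714 km.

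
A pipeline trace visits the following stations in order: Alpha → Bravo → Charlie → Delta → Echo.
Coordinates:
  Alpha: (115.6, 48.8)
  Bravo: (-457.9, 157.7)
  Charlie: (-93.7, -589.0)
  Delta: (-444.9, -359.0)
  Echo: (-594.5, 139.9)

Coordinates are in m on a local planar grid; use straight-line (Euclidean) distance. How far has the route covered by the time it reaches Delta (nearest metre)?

Leg distances:
Alpha→Bravo: 583.7 m  (cumulative 583.7 m)
Bravo→Charlie: 830.8 m  (cumulative 1414.5 m)
Charlie→Delta: 419.8 m  (cumulative 1834.3 m)
Cumulative distance at Delta ≈ 1834 m.

1834 m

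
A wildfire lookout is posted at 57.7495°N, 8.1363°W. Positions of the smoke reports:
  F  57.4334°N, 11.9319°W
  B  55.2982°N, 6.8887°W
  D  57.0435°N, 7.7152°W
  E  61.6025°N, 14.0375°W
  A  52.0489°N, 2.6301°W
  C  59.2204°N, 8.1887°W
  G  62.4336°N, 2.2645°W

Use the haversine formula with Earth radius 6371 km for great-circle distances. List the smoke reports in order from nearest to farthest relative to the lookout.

D, C, F, B, E, G, A

Distances from the lookout:
D 57.0435°N, 7.7152°W: 82.5 km
C 59.2204°N, 8.1887°W: 163.6 km
F 57.4334°N, 11.9319°W: 228.9 km
B 55.2982°N, 6.8887°W: 283.1 km
E 61.6025°N, 14.0375°W: 541.1 km
G 62.4336°N, 2.2645°W: 613.7 km
A 52.0489°N, 2.6301°W: 724.5 km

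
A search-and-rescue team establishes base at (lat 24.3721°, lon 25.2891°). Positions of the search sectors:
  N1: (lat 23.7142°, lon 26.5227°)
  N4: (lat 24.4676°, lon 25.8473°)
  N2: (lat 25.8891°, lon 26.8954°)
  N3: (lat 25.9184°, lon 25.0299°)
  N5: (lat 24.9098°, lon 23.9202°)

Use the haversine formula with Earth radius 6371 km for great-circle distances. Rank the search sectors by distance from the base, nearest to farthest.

Distance from the base at (lat 24.3721°, lon 25.2891°) to each:
N4 (lat 24.4676°, lon 25.8473°): 57.5 km
N1 (lat 23.7142°, lon 26.5227°): 145.1 km
N5 (lat 24.9098°, lon 23.9202°): 150.7 km
N3 (lat 25.9184°, lon 25.0299°): 173.9 km
N2 (lat 25.8891°, lon 26.8954°): 233.7 km

N4, N1, N5, N3, N2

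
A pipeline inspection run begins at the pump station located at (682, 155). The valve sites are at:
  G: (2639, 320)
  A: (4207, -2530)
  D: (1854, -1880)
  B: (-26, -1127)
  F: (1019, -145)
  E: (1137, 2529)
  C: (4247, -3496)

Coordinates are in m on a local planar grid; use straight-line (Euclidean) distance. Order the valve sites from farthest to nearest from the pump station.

Distance from the pump station at (682, 155) to each:
C (4247, -3496): 5102.8 m
A (4207, -2530): 4431.1 m
E (1137, 2529): 2417.2 m
D (1854, -1880): 2348.4 m
G (2639, 320): 1963.9 m
B (-26, -1127): 1464.5 m
F (1019, -145): 451.2 m

C, A, E, D, G, B, F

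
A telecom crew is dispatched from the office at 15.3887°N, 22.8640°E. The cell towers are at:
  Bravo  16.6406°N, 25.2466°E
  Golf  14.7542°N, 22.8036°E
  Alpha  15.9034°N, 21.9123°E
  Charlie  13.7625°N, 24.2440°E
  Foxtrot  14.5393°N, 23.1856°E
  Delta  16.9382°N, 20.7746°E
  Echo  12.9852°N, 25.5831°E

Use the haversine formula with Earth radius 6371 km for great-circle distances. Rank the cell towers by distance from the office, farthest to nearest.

Echo, Bravo, Delta, Charlie, Alpha, Foxtrot, Golf

Distances from the office:
Echo 12.9852°N, 25.5831°E: 396.7 km
Bravo 16.6406°N, 25.2466°E: 290.2 km
Delta 16.9382°N, 20.7746°E: 281.9 km
Charlie 13.7625°N, 24.2440°E: 234.0 km
Alpha 15.9034°N, 21.9123°E: 116.9 km
Foxtrot 14.5393°N, 23.1856°E: 100.6 km
Golf 14.7542°N, 22.8036°E: 70.9 km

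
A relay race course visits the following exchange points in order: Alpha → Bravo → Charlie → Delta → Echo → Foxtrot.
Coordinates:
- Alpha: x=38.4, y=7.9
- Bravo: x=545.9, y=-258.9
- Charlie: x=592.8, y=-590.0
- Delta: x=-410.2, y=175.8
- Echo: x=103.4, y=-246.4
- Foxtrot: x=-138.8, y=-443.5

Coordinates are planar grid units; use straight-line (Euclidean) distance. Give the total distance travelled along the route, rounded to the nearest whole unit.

Leg distances:
Alpha→Bravo: 573.4  (cumulative 573.4)
Bravo→Charlie: 334.4  (cumulative 907.8)
Charlie→Delta: 1261.9  (cumulative 2169.7)
Delta→Echo: 664.9  (cumulative 2834.5)
Echo→Foxtrot: 312.3  (cumulative 3146.8)
Total route length ≈ 3147.

3147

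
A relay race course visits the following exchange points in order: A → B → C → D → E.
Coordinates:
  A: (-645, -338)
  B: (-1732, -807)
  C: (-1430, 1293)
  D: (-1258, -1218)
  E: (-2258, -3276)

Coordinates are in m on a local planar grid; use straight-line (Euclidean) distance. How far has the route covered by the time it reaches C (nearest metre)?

Leg distances:
A→B: 1183.9 m  (cumulative 1183.9 m)
B→C: 2121.6 m  (cumulative 3305.5 m)
Cumulative distance at C ≈ 3305 m.

3305 m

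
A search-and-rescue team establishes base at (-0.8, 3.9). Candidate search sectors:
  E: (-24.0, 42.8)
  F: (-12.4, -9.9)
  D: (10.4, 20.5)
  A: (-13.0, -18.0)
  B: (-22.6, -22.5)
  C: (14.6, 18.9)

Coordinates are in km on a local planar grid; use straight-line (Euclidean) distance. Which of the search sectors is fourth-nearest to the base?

Distances from the base ((-0.8, 3.9)):
F: 18.0 km
D: 20.0 km
C: 21.5 km
A: 25.1 km
B: 34.2 km
E: 45.3 km
The fourth-nearest is A at 25.1 km.

A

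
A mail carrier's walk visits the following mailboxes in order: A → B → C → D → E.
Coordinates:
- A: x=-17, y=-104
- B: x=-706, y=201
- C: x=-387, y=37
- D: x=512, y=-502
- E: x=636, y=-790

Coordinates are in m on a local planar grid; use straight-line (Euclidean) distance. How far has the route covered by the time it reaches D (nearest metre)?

2160 m

Leg distances:
A→B: 753.5 m  (cumulative 753.5 m)
B→C: 358.7 m  (cumulative 1112.2 m)
C→D: 1048.2 m  (cumulative 2160.4 m)
Cumulative distance at D ≈ 2160 m.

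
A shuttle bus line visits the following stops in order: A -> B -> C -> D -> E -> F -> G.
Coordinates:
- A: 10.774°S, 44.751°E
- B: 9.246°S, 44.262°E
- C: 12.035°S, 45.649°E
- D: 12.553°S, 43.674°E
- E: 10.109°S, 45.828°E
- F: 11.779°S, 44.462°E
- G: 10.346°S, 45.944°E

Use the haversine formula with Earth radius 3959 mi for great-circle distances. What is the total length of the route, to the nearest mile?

976 mi

Leg distances:
A→B: 110.7 mi  (cumulative 110.7 mi)
B→C: 214.5 mi  (cumulative 325.2 mi)
C→D: 138.1 mi  (cumulative 463.3 mi)
D→E: 223.2 mi  (cumulative 686.4 mi)
E→F: 148.0 mi  (cumulative 834.4 mi)
F→G: 141.1 mi  (cumulative 975.5 mi)
Total route length ≈ 976 mi.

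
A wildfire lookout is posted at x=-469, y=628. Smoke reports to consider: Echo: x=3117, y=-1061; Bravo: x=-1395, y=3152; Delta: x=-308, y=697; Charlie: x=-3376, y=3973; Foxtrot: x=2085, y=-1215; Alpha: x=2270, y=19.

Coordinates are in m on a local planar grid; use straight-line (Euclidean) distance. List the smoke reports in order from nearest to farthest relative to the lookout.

Distance from the lookout at x=-469, y=628 to each:
Delta x=-308, y=697: 175.2 m
Bravo x=-1395, y=3152: 2688.5 m
Alpha x=2270, y=19: 2805.9 m
Foxtrot x=2085, y=-1215: 3149.5 m
Echo x=3117, y=-1061: 3963.9 m
Charlie x=-3376, y=3973: 4431.7 m

Delta, Bravo, Alpha, Foxtrot, Echo, Charlie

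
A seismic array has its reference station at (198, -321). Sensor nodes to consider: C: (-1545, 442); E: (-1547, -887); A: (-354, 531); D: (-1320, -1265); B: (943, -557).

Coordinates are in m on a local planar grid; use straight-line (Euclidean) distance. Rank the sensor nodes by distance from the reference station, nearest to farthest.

Computing each straight-line distance from (198, -321):
B (943, -557): 781.5 m
A (-354, 531): 1015.2 m
D (-1320, -1265): 1787.6 m
E (-1547, -887): 1834.5 m
C (-1545, 442): 1902.7 m

B, A, D, E, C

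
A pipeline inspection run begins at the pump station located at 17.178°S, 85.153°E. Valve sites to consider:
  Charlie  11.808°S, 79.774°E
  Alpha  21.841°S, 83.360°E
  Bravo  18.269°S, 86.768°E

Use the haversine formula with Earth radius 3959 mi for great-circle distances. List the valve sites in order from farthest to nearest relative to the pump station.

Distance from the pump station at 17.178°S, 85.153°E to each:
Charlie 11.808°S, 79.774°E: 516.8 mi
Alpha 21.841°S, 83.360°E: 342.7 mi
Bravo 18.269°S, 86.768°E: 130.3 mi

Charlie, Alpha, Bravo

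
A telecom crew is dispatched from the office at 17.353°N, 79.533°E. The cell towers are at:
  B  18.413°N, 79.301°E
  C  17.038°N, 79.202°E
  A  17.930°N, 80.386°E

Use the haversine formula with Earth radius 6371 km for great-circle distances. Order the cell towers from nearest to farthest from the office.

C, A, B

Computing each great-circle distance from 17.353°N, 79.533°E:
C 17.038°N, 79.202°E: 49.6 km
A 17.930°N, 80.386°E: 110.8 km
B 18.413°N, 79.301°E: 120.4 km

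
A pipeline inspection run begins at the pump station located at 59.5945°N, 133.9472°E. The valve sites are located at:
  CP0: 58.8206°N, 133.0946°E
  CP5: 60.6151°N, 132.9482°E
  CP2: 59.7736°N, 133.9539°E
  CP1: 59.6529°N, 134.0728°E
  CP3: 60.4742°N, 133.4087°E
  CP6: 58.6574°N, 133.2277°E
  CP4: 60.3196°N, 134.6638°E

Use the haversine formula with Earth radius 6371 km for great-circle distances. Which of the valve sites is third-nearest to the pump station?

Distances from the pump station (59.5945°N, 133.9472°E):
CP1: 9.6 km
CP2: 19.9 km
CP4: 90.0 km
CP0: 98.8 km
CP3: 102.3 km
CP6: 112.0 km
CP5: 126.3 km
The third-nearest is CP4 at 90.0 km.

CP4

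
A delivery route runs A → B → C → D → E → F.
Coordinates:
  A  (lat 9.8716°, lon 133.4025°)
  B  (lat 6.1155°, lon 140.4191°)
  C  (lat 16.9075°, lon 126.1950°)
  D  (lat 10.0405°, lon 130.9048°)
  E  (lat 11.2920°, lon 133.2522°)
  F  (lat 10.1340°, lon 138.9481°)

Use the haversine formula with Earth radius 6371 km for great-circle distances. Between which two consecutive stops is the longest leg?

B–C

Leg distances:
A→B: 878.2 km
B→C: 1957.9 km
C→D: 917.6 km
D→E: 291.8 km
E→F: 635.5 km
The longest leg is B–C at 1957.9 km.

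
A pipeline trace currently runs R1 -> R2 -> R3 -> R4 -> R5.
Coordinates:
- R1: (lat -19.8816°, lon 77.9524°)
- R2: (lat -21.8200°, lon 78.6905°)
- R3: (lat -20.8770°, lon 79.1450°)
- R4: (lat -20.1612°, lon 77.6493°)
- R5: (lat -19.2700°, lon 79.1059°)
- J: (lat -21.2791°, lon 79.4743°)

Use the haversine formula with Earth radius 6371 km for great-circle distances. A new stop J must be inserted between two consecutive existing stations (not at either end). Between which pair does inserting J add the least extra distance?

Added distance for inserting J between each consecutive pair:
R1–R2: 94.1 km
R2–R3: 42.3 km
R3–R4: 108.2 km
R4–R5: 271.7 km
Smallest added distance is 42.3 km, inserting between R2 and R3.

between R2 and R3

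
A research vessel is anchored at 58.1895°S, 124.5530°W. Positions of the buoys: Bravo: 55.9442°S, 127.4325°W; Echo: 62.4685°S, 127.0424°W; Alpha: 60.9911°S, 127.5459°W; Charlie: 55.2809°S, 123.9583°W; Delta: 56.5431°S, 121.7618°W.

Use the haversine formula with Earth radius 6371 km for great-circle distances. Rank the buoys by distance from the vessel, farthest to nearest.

Distance from the vessel at 58.1895°S, 124.5530°W to each:
Echo 62.4685°S, 127.0424°W: 495.0 km
Alpha 60.9911°S, 127.5459°W: 354.1 km
Charlie 55.2809°S, 123.9583°W: 325.4 km
Bravo 55.9442°S, 127.4325°W: 304.3 km
Delta 56.5431°S, 121.7618°W: 248.0 km

Echo, Alpha, Charlie, Bravo, Delta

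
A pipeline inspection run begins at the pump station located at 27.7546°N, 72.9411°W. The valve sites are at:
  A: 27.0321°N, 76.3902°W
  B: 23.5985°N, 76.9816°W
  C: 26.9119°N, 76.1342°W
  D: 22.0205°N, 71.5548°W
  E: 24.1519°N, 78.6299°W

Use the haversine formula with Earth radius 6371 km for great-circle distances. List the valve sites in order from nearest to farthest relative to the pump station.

Distances from the pump station:
C 26.9119°N, 76.1342°W: 329.0 km
A 27.0321°N, 76.3902°W: 349.9 km
B 23.5985°N, 76.9816°W: 614.3 km
D 22.0205°N, 71.5548°W: 652.7 km
E 24.1519°N, 78.6299°W: 695.5 km

C, A, B, D, E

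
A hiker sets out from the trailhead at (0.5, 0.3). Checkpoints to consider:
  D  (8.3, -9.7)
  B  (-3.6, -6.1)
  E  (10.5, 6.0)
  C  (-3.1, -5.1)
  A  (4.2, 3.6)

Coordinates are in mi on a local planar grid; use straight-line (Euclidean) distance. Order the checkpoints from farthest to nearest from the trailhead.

D, E, B, C, A

Distance from the trailhead at (0.5, 0.3) to each:
D (8.3, -9.7): 12.7 mi
E (10.5, 6.0): 11.5 mi
B (-3.6, -6.1): 7.6 mi
C (-3.1, -5.1): 6.5 mi
A (4.2, 3.6): 5.0 mi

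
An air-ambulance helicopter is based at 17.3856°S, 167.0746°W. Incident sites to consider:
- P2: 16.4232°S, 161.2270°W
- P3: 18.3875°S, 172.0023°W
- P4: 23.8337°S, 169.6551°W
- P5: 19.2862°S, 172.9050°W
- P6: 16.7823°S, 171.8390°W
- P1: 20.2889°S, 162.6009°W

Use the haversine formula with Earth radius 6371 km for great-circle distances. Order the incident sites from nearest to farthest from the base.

Distance from the base at 17.3856°S, 167.0746°W to each:
P6 16.7823°S, 171.8390°W: 510.8 km
P3 18.3875°S, 172.0023°W: 533.2 km
P1 20.2889°S, 162.6009°W: 570.8 km
P2 16.4232°S, 161.2270°W: 631.2 km
P5 19.2862°S, 172.9050°W: 650.6 km
P4 23.8337°S, 169.6551°W: 765.6 km

P6, P3, P1, P2, P5, P4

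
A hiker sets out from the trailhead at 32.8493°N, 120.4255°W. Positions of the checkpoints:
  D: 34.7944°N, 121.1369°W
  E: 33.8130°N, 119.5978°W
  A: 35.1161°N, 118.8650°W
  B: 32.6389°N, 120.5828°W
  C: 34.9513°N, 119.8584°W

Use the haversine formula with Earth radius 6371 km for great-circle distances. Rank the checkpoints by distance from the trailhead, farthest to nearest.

A, C, D, E, B

Computing each great-circle distance from 32.8493°N, 120.4255°W:
A 35.1161°N, 118.8650°W: 290.2 km
C 34.9513°N, 119.8584°W: 239.5 km
D 34.7944°N, 121.1369°W: 226.0 km
E 33.8130°N, 119.5978°W: 131.9 km
B 32.6389°N, 120.5828°W: 27.6 km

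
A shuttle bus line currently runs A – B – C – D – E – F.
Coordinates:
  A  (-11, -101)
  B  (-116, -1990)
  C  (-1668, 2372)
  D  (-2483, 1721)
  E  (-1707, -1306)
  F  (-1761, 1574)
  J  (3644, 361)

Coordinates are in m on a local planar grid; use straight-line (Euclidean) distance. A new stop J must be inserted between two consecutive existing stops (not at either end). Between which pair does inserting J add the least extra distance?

between B and C

Added distance for inserting J between each consecutive pair:
A–B: 6226.7 m
B–C: 5484.5 m
C–D: 10913.0 m
D–E: 8755.9 m
E–F: 8263.6 m
Smallest added distance is 5484.5 m, inserting between B and C.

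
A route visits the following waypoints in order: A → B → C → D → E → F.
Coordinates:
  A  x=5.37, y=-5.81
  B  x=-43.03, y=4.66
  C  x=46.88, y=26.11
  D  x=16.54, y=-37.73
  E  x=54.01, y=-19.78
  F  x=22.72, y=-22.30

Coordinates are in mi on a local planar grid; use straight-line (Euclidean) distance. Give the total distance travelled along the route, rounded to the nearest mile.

Leg distances:
A→B: 49.5 mi  (cumulative 49.5 mi)
B→C: 92.4 mi  (cumulative 142.0 mi)
C→D: 70.7 mi  (cumulative 212.6 mi)
D→E: 41.5 mi  (cumulative 254.2 mi)
E→F: 31.4 mi  (cumulative 285.6 mi)
Total route length ≈ 286 mi.

286 mi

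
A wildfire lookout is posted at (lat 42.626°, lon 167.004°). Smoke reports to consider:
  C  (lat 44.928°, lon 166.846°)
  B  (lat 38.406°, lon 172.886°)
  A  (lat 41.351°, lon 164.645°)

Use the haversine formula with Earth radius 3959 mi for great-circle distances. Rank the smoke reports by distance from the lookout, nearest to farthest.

A, C, B

Distance from the lookout at (lat 42.626°, lon 167.004°) to each:
A (lat 41.351°, lon 164.645°): 149.8 mi
C (lat 44.928°, lon 166.846°): 159.3 mi
B (lat 38.406°, lon 172.886°): 424.6 mi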